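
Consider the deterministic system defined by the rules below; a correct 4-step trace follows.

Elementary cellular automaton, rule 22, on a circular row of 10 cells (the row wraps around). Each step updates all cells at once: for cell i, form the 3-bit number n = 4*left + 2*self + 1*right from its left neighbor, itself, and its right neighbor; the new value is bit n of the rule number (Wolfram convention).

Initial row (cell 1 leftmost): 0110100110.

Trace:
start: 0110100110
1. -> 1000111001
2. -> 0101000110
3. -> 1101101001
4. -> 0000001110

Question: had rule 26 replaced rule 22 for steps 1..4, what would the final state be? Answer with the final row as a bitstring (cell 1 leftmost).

1011000000

(re-executing steps 1..4 under rule 26; state before step 1: 0110100110)
1. -> 1100011101
2. -> 0010110001
3. -> 1100101010
4. -> 1011000000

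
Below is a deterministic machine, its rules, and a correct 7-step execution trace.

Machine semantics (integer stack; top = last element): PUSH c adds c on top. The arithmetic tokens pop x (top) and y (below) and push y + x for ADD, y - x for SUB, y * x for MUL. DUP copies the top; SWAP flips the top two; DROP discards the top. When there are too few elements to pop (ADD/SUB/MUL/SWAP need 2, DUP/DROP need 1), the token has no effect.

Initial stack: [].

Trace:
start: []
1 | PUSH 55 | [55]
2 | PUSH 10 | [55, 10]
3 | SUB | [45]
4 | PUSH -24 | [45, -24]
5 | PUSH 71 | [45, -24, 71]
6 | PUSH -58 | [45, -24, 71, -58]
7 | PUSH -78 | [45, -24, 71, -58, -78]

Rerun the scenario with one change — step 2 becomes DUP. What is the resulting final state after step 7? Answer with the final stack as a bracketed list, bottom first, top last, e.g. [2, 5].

[0, -24, 71, -58, -78]

(re-executing from step 2 with the substitution; state before step 2: [55])
2 | DUP | [55, 55]
3 | SUB | [0]
4 | PUSH -24 | [0, -24]
5 | PUSH 71 | [0, -24, 71]
6 | PUSH -58 | [0, -24, 71, -58]
7 | PUSH -78 | [0, -24, 71, -58, -78]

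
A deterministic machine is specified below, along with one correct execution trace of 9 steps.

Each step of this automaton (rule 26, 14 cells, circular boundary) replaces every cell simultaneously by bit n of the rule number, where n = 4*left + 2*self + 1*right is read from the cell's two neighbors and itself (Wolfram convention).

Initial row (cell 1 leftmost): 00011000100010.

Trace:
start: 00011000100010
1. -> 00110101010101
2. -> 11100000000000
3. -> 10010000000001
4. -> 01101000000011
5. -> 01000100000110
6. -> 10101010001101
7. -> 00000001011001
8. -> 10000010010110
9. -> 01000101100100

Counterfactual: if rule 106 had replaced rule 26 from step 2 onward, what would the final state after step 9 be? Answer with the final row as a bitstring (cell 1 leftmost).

10000110110101

(re-executing steps 2..9 under rule 106; state before step 2: 00110101010101)
2. -> 01111010101010
3. -> 11001101010100
4. -> 11011110101001
5. -> 01110011010011
6. -> 11010111100111
7. -> 01101100101100
8. -> 11111101011100
9. -> 10000110110101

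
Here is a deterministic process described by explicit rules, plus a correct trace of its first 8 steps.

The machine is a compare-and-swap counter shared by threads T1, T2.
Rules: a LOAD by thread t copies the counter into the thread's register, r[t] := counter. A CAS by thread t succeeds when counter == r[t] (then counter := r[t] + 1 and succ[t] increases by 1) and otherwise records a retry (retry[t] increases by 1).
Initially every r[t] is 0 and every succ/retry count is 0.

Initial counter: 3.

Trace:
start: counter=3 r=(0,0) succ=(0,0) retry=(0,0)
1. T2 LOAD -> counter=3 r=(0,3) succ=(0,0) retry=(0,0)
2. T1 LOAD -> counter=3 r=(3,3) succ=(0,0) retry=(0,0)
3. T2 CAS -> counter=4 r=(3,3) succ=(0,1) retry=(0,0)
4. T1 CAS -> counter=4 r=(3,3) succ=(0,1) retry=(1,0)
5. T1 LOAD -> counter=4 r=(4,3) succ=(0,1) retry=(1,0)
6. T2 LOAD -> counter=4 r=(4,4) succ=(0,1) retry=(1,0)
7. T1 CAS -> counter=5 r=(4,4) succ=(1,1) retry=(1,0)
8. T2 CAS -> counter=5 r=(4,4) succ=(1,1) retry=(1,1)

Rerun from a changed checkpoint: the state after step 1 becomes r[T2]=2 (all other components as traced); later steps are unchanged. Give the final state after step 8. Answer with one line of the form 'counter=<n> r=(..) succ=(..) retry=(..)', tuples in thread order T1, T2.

counter=5 r=(4,4) succ=(2,0) retry=(0,2)

state after step 1 := counter=3 r=(0,2) succ=(0,0) retry=(0,0)
2. T1 LOAD -> counter=3 r=(3,2) succ=(0,0) retry=(0,0)
3. T2 CAS -> counter=3 r=(3,2) succ=(0,0) retry=(0,1)
4. T1 CAS -> counter=4 r=(3,2) succ=(1,0) retry=(0,1)
5. T1 LOAD -> counter=4 r=(4,2) succ=(1,0) retry=(0,1)
6. T2 LOAD -> counter=4 r=(4,4) succ=(1,0) retry=(0,1)
7. T1 CAS -> counter=5 r=(4,4) succ=(2,0) retry=(0,1)
8. T2 CAS -> counter=5 r=(4,4) succ=(2,0) retry=(0,2)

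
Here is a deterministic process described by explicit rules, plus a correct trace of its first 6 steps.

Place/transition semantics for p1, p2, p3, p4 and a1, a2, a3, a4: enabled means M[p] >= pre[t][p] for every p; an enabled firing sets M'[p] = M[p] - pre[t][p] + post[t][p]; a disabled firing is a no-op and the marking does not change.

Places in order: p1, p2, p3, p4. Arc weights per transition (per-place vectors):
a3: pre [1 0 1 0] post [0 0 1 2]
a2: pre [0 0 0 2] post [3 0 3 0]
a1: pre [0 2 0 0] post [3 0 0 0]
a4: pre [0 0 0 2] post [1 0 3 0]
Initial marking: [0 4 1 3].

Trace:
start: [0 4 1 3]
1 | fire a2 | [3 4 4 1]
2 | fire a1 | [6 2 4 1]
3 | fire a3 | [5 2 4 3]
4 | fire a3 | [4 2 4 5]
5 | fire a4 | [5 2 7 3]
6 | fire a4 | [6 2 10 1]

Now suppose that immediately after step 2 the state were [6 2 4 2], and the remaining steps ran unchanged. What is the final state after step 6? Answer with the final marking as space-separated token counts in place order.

6 2 10 2

state after step 2 := [6 2 4 2]
3 | fire a3 | [5 2 4 4]
4 | fire a3 | [4 2 4 6]
5 | fire a4 | [5 2 7 4]
6 | fire a4 | [6 2 10 2]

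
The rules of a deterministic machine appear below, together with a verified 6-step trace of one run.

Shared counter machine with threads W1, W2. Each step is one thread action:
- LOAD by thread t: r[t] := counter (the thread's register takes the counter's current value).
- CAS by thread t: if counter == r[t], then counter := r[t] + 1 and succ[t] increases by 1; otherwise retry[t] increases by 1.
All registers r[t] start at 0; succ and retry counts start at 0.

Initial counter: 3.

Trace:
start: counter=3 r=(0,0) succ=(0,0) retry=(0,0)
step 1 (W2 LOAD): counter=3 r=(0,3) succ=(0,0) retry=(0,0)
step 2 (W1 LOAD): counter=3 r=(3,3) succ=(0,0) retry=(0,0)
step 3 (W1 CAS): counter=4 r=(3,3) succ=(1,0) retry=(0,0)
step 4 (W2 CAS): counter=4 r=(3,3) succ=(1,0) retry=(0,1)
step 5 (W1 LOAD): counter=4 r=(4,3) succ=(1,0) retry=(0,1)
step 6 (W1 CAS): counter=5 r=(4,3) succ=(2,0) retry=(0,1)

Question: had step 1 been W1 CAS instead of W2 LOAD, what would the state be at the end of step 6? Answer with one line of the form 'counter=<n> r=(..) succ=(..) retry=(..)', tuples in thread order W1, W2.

(re-executing from step 1 with the substitution; state before step 1: counter=3 r=(0,0) succ=(0,0) retry=(0,0))
step 1 (W1 CAS): counter=3 r=(0,0) succ=(0,0) retry=(1,0)
step 2 (W1 LOAD): counter=3 r=(3,0) succ=(0,0) retry=(1,0)
step 3 (W1 CAS): counter=4 r=(3,0) succ=(1,0) retry=(1,0)
step 4 (W2 CAS): counter=4 r=(3,0) succ=(1,0) retry=(1,1)
step 5 (W1 LOAD): counter=4 r=(4,0) succ=(1,0) retry=(1,1)
step 6 (W1 CAS): counter=5 r=(4,0) succ=(2,0) retry=(1,1)

counter=5 r=(4,0) succ=(2,0) retry=(1,1)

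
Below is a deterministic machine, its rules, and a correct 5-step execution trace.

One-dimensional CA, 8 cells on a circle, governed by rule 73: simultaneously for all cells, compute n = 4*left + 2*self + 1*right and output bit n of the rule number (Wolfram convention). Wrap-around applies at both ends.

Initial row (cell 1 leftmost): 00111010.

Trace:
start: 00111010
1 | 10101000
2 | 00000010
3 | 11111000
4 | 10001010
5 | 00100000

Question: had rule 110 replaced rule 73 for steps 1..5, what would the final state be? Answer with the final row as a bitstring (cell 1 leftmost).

10111001

(re-executing steps 1..5 under rule 110; state before step 1: 00111010)
1 | 01101110
2 | 11111010
3 | 10001111
4 | 10011000
5 | 10111001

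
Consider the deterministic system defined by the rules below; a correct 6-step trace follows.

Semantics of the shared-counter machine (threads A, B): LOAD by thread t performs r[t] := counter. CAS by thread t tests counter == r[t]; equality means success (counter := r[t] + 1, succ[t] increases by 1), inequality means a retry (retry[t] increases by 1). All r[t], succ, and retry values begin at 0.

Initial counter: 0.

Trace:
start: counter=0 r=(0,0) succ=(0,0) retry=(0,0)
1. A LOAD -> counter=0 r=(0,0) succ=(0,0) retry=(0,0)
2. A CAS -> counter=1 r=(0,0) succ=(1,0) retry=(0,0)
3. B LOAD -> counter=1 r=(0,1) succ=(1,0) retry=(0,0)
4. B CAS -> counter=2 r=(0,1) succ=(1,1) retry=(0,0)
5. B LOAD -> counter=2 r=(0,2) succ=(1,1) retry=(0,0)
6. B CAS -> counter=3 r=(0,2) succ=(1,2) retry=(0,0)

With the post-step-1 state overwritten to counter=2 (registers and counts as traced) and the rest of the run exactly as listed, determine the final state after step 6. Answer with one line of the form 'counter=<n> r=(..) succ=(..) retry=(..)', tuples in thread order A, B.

state after step 1 := counter=2 r=(0,0) succ=(0,0) retry=(0,0)
2. A CAS -> counter=2 r=(0,0) succ=(0,0) retry=(1,0)
3. B LOAD -> counter=2 r=(0,2) succ=(0,0) retry=(1,0)
4. B CAS -> counter=3 r=(0,2) succ=(0,1) retry=(1,0)
5. B LOAD -> counter=3 r=(0,3) succ=(0,1) retry=(1,0)
6. B CAS -> counter=4 r=(0,3) succ=(0,2) retry=(1,0)

counter=4 r=(0,3) succ=(0,2) retry=(1,0)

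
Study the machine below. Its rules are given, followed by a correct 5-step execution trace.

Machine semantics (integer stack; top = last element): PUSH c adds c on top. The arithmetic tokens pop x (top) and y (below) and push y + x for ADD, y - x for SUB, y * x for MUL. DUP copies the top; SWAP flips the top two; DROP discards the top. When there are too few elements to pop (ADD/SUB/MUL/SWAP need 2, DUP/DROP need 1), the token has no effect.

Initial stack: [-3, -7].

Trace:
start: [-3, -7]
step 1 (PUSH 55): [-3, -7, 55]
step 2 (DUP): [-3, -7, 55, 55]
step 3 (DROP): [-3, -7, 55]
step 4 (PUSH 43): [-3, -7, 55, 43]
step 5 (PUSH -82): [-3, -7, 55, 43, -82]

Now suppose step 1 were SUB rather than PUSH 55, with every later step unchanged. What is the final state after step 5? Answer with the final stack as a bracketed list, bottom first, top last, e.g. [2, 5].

[4, 43, -82]

(re-executing from step 1 with the substitution; state before step 1: [-3, -7])
step 1 (SUB): [4]
step 2 (DUP): [4, 4]
step 3 (DROP): [4]
step 4 (PUSH 43): [4, 43]
step 5 (PUSH -82): [4, 43, -82]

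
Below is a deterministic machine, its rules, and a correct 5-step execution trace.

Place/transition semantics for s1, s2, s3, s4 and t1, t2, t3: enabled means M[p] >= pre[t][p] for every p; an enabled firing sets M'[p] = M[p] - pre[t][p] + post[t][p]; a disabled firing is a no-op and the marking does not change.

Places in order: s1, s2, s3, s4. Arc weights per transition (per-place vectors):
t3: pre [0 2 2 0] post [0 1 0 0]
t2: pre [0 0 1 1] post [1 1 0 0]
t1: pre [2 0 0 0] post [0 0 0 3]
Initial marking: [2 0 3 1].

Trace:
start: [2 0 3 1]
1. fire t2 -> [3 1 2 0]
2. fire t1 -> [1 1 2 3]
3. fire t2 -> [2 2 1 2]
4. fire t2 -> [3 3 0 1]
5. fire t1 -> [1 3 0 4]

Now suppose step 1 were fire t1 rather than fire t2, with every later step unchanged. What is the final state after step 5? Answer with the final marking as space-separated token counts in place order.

0 2 1 5

(re-executing from step 1 with the substitution; state before step 1: [2 0 3 1])
1. fire t1 -> [0 0 3 4]
2. fire t1 -> [0 0 3 4]
3. fire t2 -> [1 1 2 3]
4. fire t2 -> [2 2 1 2]
5. fire t1 -> [0 2 1 5]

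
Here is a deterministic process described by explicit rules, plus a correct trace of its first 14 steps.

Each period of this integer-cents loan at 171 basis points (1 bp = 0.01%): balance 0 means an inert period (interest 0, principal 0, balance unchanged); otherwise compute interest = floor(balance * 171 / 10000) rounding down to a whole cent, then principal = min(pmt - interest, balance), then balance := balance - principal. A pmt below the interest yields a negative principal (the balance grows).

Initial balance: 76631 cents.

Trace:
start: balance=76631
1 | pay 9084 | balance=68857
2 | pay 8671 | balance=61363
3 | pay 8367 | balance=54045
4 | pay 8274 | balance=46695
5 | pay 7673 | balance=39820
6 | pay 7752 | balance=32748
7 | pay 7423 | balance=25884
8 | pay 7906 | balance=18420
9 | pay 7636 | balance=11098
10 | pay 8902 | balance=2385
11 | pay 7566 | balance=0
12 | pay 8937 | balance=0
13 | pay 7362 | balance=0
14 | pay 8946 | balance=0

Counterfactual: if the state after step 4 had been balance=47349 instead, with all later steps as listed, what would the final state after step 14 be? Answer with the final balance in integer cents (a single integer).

state after step 4 := balance=47349
5 | pay 7673 | balance=40485
6 | pay 7752 | balance=33425
7 | pay 7423 | balance=26573
8 | pay 7906 | balance=19121
9 | pay 7636 | balance=11811
10 | pay 8902 | balance=3110
11 | pay 7566 | balance=0
12 | pay 8937 | balance=0
13 | pay 7362 | balance=0
14 | pay 8946 | balance=0

0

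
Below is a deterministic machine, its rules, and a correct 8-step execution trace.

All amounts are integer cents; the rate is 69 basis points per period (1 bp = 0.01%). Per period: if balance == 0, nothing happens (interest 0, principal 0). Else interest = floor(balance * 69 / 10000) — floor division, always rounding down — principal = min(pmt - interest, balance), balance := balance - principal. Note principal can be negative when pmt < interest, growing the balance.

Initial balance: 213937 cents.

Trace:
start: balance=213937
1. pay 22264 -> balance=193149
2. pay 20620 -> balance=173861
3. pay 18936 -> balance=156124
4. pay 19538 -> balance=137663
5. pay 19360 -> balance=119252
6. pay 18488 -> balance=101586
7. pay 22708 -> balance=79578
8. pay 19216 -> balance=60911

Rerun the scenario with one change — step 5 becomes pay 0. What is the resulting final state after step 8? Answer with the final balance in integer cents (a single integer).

(re-executing from step 5 with the substitution; state before step 5: balance=137663)
5. pay 0 -> balance=138612
6. pay 18488 -> balance=121080
7. pay 22708 -> balance=99207
8. pay 19216 -> balance=80675

80675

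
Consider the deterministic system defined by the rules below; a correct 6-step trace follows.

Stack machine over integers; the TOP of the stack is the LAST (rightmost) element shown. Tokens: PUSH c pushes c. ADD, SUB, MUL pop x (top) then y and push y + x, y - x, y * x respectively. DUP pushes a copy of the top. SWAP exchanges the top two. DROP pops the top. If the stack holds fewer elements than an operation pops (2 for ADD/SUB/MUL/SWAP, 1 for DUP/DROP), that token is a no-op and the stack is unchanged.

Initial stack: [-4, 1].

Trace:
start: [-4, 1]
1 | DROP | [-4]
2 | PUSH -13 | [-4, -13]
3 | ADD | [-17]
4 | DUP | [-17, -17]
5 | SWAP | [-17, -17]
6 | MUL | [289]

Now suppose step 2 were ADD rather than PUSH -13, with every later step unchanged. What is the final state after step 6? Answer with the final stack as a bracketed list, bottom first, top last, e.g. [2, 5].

(re-executing from step 2 with the substitution; state before step 2: [-4])
2 | ADD | [-4]
3 | ADD | [-4]
4 | DUP | [-4, -4]
5 | SWAP | [-4, -4]
6 | MUL | [16]

[16]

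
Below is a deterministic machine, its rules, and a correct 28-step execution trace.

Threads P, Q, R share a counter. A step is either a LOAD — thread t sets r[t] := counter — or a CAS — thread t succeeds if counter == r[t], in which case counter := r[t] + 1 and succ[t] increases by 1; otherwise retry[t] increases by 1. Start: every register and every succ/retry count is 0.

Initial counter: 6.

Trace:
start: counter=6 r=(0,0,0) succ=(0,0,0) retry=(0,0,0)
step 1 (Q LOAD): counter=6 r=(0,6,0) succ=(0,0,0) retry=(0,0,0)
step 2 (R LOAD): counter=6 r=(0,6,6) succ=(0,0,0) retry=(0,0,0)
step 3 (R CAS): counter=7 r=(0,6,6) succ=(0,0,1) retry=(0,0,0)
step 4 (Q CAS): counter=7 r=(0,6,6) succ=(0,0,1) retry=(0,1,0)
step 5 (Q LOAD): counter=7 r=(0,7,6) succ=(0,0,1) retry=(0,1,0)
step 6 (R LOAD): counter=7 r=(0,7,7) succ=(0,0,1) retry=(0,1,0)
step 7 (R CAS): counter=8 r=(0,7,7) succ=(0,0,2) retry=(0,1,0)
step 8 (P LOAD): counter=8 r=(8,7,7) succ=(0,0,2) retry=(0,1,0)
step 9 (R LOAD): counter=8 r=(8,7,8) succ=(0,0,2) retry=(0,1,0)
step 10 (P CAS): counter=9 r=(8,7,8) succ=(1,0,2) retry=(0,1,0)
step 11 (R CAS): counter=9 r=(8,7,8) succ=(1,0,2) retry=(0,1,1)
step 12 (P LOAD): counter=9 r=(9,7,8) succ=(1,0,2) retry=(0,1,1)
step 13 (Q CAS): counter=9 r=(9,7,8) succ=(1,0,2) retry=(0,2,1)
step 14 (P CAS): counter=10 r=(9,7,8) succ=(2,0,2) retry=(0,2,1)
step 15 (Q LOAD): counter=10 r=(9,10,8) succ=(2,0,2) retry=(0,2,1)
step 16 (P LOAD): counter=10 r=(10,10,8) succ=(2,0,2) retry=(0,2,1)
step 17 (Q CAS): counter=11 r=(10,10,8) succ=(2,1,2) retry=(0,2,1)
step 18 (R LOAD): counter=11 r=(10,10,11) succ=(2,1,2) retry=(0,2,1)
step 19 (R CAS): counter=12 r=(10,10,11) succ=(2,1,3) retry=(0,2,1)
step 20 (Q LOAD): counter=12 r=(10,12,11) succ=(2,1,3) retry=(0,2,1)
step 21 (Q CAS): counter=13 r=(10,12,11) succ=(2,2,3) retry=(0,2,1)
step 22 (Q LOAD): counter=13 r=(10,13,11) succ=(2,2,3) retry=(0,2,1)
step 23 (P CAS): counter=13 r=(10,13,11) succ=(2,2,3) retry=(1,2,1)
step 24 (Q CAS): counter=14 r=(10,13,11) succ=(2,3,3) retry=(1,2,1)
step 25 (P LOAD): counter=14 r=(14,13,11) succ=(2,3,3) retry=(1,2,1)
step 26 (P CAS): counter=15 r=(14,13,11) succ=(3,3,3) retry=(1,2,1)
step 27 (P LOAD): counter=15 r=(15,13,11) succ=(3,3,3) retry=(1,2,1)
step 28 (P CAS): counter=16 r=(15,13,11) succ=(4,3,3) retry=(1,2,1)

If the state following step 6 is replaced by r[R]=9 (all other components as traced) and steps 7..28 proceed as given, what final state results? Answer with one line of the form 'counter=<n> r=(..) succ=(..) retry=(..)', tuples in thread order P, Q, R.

counter=15 r=(14,12,10) succ=(4,3,2) retry=(1,2,2)

state after step 6 := counter=7 r=(0,7,9) succ=(0,0,1) retry=(0,1,0)
step 7 (R CAS): counter=7 r=(0,7,9) succ=(0,0,1) retry=(0,1,1)
step 8 (P LOAD): counter=7 r=(7,7,9) succ=(0,0,1) retry=(0,1,1)
step 9 (R LOAD): counter=7 r=(7,7,7) succ=(0,0,1) retry=(0,1,1)
step 10 (P CAS): counter=8 r=(7,7,7) succ=(1,0,1) retry=(0,1,1)
step 11 (R CAS): counter=8 r=(7,7,7) succ=(1,0,1) retry=(0,1,2)
step 12 (P LOAD): counter=8 r=(8,7,7) succ=(1,0,1) retry=(0,1,2)
step 13 (Q CAS): counter=8 r=(8,7,7) succ=(1,0,1) retry=(0,2,2)
step 14 (P CAS): counter=9 r=(8,7,7) succ=(2,0,1) retry=(0,2,2)
step 15 (Q LOAD): counter=9 r=(8,9,7) succ=(2,0,1) retry=(0,2,2)
step 16 (P LOAD): counter=9 r=(9,9,7) succ=(2,0,1) retry=(0,2,2)
step 17 (Q CAS): counter=10 r=(9,9,7) succ=(2,1,1) retry=(0,2,2)
step 18 (R LOAD): counter=10 r=(9,9,10) succ=(2,1,1) retry=(0,2,2)
step 19 (R CAS): counter=11 r=(9,9,10) succ=(2,1,2) retry=(0,2,2)
step 20 (Q LOAD): counter=11 r=(9,11,10) succ=(2,1,2) retry=(0,2,2)
step 21 (Q CAS): counter=12 r=(9,11,10) succ=(2,2,2) retry=(0,2,2)
step 22 (Q LOAD): counter=12 r=(9,12,10) succ=(2,2,2) retry=(0,2,2)
step 23 (P CAS): counter=12 r=(9,12,10) succ=(2,2,2) retry=(1,2,2)
step 24 (Q CAS): counter=13 r=(9,12,10) succ=(2,3,2) retry=(1,2,2)
step 25 (P LOAD): counter=13 r=(13,12,10) succ=(2,3,2) retry=(1,2,2)
step 26 (P CAS): counter=14 r=(13,12,10) succ=(3,3,2) retry=(1,2,2)
step 27 (P LOAD): counter=14 r=(14,12,10) succ=(3,3,2) retry=(1,2,2)
step 28 (P CAS): counter=15 r=(14,12,10) succ=(4,3,2) retry=(1,2,2)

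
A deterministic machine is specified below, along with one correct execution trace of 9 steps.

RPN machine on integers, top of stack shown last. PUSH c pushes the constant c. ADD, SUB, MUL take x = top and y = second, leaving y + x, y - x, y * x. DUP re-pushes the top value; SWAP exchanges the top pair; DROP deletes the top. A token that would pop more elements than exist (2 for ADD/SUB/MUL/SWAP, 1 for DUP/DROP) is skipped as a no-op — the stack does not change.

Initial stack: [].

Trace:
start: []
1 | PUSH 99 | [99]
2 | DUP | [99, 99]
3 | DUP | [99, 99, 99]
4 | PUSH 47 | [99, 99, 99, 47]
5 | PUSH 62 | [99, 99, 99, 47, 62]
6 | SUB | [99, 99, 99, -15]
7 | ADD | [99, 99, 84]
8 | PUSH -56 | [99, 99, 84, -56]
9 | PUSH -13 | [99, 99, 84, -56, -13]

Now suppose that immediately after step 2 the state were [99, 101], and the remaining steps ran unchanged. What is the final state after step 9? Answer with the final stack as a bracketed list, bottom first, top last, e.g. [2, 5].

[99, 101, 86, -56, -13]

state after step 2 := [99, 101]
3 | DUP | [99, 101, 101]
4 | PUSH 47 | [99, 101, 101, 47]
5 | PUSH 62 | [99, 101, 101, 47, 62]
6 | SUB | [99, 101, 101, -15]
7 | ADD | [99, 101, 86]
8 | PUSH -56 | [99, 101, 86, -56]
9 | PUSH -13 | [99, 101, 86, -56, -13]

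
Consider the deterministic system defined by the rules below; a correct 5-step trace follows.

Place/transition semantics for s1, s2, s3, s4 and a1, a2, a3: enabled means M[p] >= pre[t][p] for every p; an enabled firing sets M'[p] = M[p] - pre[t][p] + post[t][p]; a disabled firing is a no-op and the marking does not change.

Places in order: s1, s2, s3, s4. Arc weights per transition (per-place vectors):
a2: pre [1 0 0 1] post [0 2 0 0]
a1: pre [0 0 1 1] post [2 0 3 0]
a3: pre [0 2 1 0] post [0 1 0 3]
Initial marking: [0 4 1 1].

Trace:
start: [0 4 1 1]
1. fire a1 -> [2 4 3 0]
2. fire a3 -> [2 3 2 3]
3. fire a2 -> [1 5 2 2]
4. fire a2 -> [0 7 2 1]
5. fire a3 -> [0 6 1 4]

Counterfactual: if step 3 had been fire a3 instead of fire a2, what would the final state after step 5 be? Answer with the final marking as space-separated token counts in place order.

(re-executing from step 3 with the substitution; state before step 3: [2 3 2 3])
3. fire a3 -> [2 2 1 6]
4. fire a2 -> [1 4 1 5]
5. fire a3 -> [1 3 0 8]

1 3 0 8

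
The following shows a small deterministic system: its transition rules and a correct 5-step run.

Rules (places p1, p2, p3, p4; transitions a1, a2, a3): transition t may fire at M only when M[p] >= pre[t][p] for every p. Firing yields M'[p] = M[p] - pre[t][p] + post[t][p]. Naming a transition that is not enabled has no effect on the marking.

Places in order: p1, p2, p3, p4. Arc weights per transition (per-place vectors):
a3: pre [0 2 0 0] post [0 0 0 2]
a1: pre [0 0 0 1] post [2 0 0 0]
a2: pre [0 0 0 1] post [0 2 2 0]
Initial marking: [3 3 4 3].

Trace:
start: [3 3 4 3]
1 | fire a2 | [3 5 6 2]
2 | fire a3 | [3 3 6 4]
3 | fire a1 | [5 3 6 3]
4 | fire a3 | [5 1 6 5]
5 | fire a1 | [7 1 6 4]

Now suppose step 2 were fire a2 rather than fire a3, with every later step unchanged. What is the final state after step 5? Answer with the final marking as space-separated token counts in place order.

(re-executing from step 2 with the substitution; state before step 2: [3 5 6 2])
2 | fire a2 | [3 7 8 1]
3 | fire a1 | [5 7 8 0]
4 | fire a3 | [5 5 8 2]
5 | fire a1 | [7 5 8 1]

7 5 8 1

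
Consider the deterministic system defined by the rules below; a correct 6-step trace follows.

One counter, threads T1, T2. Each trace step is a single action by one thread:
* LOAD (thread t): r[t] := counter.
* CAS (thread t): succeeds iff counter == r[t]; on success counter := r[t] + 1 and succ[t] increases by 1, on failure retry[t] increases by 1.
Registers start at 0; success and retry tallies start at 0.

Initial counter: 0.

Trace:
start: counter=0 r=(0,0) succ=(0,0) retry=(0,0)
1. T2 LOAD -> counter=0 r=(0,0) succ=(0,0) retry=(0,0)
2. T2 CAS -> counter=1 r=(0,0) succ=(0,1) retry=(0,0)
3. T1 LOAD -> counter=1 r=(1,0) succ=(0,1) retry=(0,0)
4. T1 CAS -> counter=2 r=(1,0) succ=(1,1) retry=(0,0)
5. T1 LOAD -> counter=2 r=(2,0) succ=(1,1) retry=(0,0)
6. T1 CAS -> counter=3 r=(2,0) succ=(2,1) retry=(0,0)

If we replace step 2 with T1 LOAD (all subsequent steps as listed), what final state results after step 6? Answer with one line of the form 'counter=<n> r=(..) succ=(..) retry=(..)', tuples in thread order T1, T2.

(re-executing from step 2 with the substitution; state before step 2: counter=0 r=(0,0) succ=(0,0) retry=(0,0))
2. T1 LOAD -> counter=0 r=(0,0) succ=(0,0) retry=(0,0)
3. T1 LOAD -> counter=0 r=(0,0) succ=(0,0) retry=(0,0)
4. T1 CAS -> counter=1 r=(0,0) succ=(1,0) retry=(0,0)
5. T1 LOAD -> counter=1 r=(1,0) succ=(1,0) retry=(0,0)
6. T1 CAS -> counter=2 r=(1,0) succ=(2,0) retry=(0,0)

counter=2 r=(1,0) succ=(2,0) retry=(0,0)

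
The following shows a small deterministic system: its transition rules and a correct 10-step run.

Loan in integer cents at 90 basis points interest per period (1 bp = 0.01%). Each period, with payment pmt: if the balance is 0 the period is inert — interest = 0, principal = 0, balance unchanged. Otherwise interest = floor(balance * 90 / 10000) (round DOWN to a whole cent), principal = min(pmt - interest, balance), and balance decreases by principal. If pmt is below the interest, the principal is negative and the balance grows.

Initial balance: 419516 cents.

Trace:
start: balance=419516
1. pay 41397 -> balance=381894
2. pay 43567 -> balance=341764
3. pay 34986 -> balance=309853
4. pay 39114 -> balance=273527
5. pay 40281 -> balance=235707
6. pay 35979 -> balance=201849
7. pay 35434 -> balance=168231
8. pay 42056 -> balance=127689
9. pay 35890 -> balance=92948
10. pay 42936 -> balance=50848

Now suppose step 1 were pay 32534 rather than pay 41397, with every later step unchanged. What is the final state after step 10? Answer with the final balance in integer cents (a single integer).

60456

(re-executing from step 1 with the substitution; state before step 1: balance=419516)
1. pay 32534 -> balance=390757
2. pay 43567 -> balance=350706
3. pay 34986 -> balance=318876
4. pay 39114 -> balance=282631
5. pay 40281 -> balance=244893
6. pay 35979 -> balance=211118
7. pay 35434 -> balance=177584
8. pay 42056 -> balance=137126
9. pay 35890 -> balance=102470
10. pay 42936 -> balance=60456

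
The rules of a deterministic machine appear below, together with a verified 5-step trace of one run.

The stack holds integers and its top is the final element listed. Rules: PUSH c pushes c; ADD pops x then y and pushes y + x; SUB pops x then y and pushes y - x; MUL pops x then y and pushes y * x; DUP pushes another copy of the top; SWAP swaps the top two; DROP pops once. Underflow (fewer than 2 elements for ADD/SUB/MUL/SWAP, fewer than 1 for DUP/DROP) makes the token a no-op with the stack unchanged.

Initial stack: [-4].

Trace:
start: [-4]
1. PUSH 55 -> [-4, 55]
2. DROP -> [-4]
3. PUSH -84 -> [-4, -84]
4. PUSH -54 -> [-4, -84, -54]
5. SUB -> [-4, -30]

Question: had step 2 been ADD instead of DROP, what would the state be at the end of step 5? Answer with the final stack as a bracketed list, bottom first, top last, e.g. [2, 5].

[51, -30]

(re-executing from step 2 with the substitution; state before step 2: [-4, 55])
2. ADD -> [51]
3. PUSH -84 -> [51, -84]
4. PUSH -54 -> [51, -84, -54]
5. SUB -> [51, -30]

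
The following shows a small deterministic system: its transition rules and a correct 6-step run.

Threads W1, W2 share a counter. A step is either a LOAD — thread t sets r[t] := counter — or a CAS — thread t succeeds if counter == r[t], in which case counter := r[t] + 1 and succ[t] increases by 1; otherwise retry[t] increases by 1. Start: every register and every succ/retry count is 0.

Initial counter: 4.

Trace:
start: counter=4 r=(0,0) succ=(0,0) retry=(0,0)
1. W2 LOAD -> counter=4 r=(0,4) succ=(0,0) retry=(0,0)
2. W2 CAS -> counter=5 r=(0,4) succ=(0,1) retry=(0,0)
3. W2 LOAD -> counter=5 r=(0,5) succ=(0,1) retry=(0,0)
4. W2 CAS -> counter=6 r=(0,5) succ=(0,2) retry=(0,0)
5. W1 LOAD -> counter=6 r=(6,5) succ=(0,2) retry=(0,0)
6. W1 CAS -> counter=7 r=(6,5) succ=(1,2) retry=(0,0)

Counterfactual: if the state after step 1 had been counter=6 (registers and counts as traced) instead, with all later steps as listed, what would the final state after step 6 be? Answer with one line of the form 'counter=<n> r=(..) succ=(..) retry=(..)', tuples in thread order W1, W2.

counter=8 r=(7,6) succ=(1,1) retry=(0,1)

state after step 1 := counter=6 r=(0,4) succ=(0,0) retry=(0,0)
2. W2 CAS -> counter=6 r=(0,4) succ=(0,0) retry=(0,1)
3. W2 LOAD -> counter=6 r=(0,6) succ=(0,0) retry=(0,1)
4. W2 CAS -> counter=7 r=(0,6) succ=(0,1) retry=(0,1)
5. W1 LOAD -> counter=7 r=(7,6) succ=(0,1) retry=(0,1)
6. W1 CAS -> counter=8 r=(7,6) succ=(1,1) retry=(0,1)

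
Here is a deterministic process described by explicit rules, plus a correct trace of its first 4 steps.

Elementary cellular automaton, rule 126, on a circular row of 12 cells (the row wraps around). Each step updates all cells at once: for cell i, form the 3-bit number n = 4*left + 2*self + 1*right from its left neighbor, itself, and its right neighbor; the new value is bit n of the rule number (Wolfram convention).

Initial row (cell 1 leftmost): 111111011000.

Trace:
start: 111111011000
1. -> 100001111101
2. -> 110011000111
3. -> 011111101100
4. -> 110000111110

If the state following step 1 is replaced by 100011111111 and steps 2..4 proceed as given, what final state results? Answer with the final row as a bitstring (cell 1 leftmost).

state after step 1 := 100011111111
2. -> 110110000000
3. -> 111111000001
4. -> 000001100011

000001100011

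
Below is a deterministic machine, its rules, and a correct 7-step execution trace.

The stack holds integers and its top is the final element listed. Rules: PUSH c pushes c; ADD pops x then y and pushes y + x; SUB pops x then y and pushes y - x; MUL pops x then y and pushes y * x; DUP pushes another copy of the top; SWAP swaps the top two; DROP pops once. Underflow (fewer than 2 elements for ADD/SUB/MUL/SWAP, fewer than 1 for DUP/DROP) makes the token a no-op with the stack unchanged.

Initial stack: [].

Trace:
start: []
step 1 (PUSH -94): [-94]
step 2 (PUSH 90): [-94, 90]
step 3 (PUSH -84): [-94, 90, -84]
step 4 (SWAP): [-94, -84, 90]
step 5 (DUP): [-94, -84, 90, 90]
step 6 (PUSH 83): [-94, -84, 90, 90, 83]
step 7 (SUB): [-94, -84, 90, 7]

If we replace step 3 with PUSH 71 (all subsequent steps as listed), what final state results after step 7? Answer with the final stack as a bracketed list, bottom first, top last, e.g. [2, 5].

(re-executing from step 3 with the substitution; state before step 3: [-94, 90])
step 3 (PUSH 71): [-94, 90, 71]
step 4 (SWAP): [-94, 71, 90]
step 5 (DUP): [-94, 71, 90, 90]
step 6 (PUSH 83): [-94, 71, 90, 90, 83]
step 7 (SUB): [-94, 71, 90, 7]

[-94, 71, 90, 7]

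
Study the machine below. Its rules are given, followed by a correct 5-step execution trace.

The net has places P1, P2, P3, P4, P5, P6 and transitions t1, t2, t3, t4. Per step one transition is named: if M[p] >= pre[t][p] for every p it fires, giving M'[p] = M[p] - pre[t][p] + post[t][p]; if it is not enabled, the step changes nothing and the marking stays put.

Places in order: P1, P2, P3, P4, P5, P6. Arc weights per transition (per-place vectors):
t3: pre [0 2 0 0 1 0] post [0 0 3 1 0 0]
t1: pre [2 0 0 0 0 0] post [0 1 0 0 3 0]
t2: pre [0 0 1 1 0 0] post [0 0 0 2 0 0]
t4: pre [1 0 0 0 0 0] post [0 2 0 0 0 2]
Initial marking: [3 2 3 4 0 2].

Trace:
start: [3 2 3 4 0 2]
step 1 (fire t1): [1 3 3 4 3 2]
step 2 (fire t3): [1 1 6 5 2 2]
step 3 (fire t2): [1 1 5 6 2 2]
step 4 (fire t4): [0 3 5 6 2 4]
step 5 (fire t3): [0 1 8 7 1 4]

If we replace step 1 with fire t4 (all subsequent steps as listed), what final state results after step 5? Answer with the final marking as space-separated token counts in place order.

(re-executing from step 1 with the substitution; state before step 1: [3 2 3 4 0 2])
step 1 (fire t4): [2 4 3 4 0 4]
step 2 (fire t3): [2 4 3 4 0 4]
step 3 (fire t2): [2 4 2 5 0 4]
step 4 (fire t4): [1 6 2 5 0 6]
step 5 (fire t3): [1 6 2 5 0 6]

1 6 2 5 0 6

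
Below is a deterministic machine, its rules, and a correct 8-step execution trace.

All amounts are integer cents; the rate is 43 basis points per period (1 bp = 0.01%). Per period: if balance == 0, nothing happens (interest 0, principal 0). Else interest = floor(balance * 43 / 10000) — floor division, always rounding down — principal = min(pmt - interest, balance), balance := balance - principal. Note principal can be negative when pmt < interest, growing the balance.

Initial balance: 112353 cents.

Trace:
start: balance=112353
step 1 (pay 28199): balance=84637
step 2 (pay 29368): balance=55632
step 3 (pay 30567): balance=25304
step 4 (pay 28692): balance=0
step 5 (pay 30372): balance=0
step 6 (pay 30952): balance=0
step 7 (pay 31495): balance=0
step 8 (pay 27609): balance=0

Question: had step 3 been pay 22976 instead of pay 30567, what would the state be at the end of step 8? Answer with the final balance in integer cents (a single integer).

0

(re-executing from step 3 with the substitution; state before step 3: balance=55632)
step 3 (pay 22976): balance=32895
step 4 (pay 28692): balance=4344
step 5 (pay 30372): balance=0
step 6 (pay 30952): balance=0
step 7 (pay 31495): balance=0
step 8 (pay 27609): balance=0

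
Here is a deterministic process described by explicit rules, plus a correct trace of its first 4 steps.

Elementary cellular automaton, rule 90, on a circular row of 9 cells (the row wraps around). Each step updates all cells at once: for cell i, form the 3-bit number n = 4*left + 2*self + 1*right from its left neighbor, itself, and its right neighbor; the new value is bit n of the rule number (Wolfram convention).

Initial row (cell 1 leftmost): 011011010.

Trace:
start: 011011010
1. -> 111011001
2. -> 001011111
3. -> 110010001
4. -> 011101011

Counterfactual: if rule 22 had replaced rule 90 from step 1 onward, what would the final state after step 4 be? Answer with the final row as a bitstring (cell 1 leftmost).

000110000

(re-executing steps 1..4 under rule 22; state before step 1: 011011010)
1. -> 100000011
2. -> 010000100
3. -> 111001110
4. -> 000110000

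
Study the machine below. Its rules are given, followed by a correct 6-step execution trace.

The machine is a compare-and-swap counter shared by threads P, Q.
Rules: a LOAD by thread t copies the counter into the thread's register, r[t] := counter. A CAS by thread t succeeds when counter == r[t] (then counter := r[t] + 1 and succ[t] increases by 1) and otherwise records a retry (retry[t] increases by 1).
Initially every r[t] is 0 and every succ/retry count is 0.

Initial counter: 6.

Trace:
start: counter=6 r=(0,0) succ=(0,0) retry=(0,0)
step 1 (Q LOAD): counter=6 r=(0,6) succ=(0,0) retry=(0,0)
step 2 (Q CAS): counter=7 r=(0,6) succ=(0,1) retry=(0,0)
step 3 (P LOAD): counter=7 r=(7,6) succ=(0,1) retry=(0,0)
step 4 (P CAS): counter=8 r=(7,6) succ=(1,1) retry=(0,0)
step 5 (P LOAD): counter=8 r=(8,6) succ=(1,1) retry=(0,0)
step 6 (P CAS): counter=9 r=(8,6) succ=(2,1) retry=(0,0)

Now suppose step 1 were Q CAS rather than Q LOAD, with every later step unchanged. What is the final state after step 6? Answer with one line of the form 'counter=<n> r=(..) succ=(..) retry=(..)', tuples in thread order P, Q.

(re-executing from step 1 with the substitution; state before step 1: counter=6 r=(0,0) succ=(0,0) retry=(0,0))
step 1 (Q CAS): counter=6 r=(0,0) succ=(0,0) retry=(0,1)
step 2 (Q CAS): counter=6 r=(0,0) succ=(0,0) retry=(0,2)
step 3 (P LOAD): counter=6 r=(6,0) succ=(0,0) retry=(0,2)
step 4 (P CAS): counter=7 r=(6,0) succ=(1,0) retry=(0,2)
step 5 (P LOAD): counter=7 r=(7,0) succ=(1,0) retry=(0,2)
step 6 (P CAS): counter=8 r=(7,0) succ=(2,0) retry=(0,2)

counter=8 r=(7,0) succ=(2,0) retry=(0,2)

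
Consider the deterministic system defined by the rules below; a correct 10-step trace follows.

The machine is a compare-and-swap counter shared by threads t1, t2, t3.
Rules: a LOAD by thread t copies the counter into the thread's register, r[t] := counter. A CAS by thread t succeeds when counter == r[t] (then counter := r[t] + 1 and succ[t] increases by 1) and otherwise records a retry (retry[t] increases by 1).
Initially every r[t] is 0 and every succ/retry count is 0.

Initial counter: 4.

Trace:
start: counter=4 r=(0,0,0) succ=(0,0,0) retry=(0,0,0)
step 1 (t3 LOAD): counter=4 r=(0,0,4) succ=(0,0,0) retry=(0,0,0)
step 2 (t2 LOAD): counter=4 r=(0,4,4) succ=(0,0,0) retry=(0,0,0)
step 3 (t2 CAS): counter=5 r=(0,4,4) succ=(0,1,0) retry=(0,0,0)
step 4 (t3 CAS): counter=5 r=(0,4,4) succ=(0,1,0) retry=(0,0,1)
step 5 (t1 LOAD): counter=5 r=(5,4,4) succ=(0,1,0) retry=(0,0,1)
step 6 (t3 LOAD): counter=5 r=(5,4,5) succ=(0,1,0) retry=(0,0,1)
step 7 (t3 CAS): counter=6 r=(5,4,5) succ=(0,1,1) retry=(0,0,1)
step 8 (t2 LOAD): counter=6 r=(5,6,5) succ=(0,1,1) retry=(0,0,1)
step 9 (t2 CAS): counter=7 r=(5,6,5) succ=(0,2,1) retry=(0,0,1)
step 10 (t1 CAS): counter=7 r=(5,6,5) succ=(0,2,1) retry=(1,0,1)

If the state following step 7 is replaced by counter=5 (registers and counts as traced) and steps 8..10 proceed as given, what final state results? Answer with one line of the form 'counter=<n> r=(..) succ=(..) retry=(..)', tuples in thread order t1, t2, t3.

state after step 7 := counter=5 r=(5,4,5) succ=(0,1,1) retry=(0,0,1)
step 8 (t2 LOAD): counter=5 r=(5,5,5) succ=(0,1,1) retry=(0,0,1)
step 9 (t2 CAS): counter=6 r=(5,5,5) succ=(0,2,1) retry=(0,0,1)
step 10 (t1 CAS): counter=6 r=(5,5,5) succ=(0,2,1) retry=(1,0,1)

counter=6 r=(5,5,5) succ=(0,2,1) retry=(1,0,1)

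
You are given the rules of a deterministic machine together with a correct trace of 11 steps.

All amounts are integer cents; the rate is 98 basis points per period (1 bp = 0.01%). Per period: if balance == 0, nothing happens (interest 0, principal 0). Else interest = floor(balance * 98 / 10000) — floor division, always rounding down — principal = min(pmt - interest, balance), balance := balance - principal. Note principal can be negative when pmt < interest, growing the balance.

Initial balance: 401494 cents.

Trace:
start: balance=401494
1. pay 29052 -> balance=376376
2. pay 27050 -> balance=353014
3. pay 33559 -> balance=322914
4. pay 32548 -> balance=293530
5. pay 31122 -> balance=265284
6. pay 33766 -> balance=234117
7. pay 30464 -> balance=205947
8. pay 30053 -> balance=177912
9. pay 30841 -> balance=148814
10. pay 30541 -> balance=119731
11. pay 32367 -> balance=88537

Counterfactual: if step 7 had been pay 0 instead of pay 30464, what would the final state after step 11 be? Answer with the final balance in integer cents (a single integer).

(re-executing from step 7 with the substitution; state before step 7: balance=234117)
7. pay 0 -> balance=236411
8. pay 30053 -> balance=208674
9. pay 30841 -> balance=179878
10. pay 30541 -> balance=151099
11. pay 32367 -> balance=120212

120212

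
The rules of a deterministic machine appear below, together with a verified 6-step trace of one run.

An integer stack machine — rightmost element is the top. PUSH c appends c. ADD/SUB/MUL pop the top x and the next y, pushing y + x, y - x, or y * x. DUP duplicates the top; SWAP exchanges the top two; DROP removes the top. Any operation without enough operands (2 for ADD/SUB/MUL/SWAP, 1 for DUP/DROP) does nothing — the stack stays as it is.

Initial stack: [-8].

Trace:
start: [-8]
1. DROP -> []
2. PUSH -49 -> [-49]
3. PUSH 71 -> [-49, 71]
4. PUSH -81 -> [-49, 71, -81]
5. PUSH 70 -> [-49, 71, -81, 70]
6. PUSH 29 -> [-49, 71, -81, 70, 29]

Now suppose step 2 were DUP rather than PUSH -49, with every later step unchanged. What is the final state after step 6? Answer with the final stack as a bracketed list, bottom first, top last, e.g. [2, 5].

[71, -81, 70, 29]

(re-executing from step 2 with the substitution; state before step 2: [])
2. DUP -> []
3. PUSH 71 -> [71]
4. PUSH -81 -> [71, -81]
5. PUSH 70 -> [71, -81, 70]
6. PUSH 29 -> [71, -81, 70, 29]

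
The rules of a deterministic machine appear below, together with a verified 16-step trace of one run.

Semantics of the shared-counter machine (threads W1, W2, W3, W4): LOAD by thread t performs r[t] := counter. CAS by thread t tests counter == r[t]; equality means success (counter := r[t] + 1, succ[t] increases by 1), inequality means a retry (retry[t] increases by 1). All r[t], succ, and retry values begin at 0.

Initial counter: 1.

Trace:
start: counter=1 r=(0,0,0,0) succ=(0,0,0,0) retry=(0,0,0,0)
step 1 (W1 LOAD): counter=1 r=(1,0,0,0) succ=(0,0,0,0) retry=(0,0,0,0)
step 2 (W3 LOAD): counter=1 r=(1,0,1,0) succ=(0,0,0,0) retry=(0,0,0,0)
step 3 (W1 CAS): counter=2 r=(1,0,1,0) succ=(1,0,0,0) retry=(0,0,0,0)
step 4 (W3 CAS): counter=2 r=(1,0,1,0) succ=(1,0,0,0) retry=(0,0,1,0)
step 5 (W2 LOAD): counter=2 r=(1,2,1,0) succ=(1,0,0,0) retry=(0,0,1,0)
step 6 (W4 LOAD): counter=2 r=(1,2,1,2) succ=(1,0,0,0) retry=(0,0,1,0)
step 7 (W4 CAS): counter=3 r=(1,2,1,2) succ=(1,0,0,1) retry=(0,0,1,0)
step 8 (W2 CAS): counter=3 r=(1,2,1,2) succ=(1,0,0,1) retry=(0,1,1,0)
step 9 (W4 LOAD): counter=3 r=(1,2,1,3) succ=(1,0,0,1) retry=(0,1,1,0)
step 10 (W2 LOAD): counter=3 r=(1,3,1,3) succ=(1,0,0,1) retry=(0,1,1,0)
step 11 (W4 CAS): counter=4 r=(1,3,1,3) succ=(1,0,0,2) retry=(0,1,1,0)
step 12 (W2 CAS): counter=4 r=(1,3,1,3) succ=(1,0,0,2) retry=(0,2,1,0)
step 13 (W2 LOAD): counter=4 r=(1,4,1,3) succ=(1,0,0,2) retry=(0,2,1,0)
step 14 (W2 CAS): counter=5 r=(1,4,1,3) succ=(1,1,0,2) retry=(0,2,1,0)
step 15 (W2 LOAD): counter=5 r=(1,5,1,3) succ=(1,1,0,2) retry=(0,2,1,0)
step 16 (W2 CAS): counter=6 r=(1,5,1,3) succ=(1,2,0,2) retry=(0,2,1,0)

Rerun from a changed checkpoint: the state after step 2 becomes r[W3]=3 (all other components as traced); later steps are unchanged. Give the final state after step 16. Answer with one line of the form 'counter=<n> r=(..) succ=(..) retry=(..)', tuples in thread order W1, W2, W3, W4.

counter=6 r=(1,5,3,3) succ=(1,2,0,2) retry=(0,2,1,0)

state after step 2 := counter=1 r=(1,0,3,0) succ=(0,0,0,0) retry=(0,0,0,0)
step 3 (W1 CAS): counter=2 r=(1,0,3,0) succ=(1,0,0,0) retry=(0,0,0,0)
step 4 (W3 CAS): counter=2 r=(1,0,3,0) succ=(1,0,0,0) retry=(0,0,1,0)
step 5 (W2 LOAD): counter=2 r=(1,2,3,0) succ=(1,0,0,0) retry=(0,0,1,0)
step 6 (W4 LOAD): counter=2 r=(1,2,3,2) succ=(1,0,0,0) retry=(0,0,1,0)
step 7 (W4 CAS): counter=3 r=(1,2,3,2) succ=(1,0,0,1) retry=(0,0,1,0)
step 8 (W2 CAS): counter=3 r=(1,2,3,2) succ=(1,0,0,1) retry=(0,1,1,0)
step 9 (W4 LOAD): counter=3 r=(1,2,3,3) succ=(1,0,0,1) retry=(0,1,1,0)
step 10 (W2 LOAD): counter=3 r=(1,3,3,3) succ=(1,0,0,1) retry=(0,1,1,0)
step 11 (W4 CAS): counter=4 r=(1,3,3,3) succ=(1,0,0,2) retry=(0,1,1,0)
step 12 (W2 CAS): counter=4 r=(1,3,3,3) succ=(1,0,0,2) retry=(0,2,1,0)
step 13 (W2 LOAD): counter=4 r=(1,4,3,3) succ=(1,0,0,2) retry=(0,2,1,0)
step 14 (W2 CAS): counter=5 r=(1,4,3,3) succ=(1,1,0,2) retry=(0,2,1,0)
step 15 (W2 LOAD): counter=5 r=(1,5,3,3) succ=(1,1,0,2) retry=(0,2,1,0)
step 16 (W2 CAS): counter=6 r=(1,5,3,3) succ=(1,2,0,2) retry=(0,2,1,0)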